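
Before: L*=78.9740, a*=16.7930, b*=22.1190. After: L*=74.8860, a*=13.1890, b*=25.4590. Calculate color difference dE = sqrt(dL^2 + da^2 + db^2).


dL = -4.0880, da = -3.6040, db = 3.3400
dE = sqrt((-4.0880)^2 + (-3.6040)^2 + 3.3400^2) = 6.3919


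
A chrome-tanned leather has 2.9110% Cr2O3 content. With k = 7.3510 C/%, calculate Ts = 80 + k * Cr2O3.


Formula: Ts = 80 + k * Cr2O3
Substituting: Ts = 80 + 7.3510 * 2.9110
Result: 101.3988 C


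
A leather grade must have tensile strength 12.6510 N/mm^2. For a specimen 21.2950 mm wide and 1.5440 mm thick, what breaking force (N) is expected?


Formula: F = TS * w * t
Substituting: F = 12.6510 * 21.2950 * 1.5440
Result: 415.9583 N


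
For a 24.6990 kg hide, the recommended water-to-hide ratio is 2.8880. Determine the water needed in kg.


Formula: Water = hide_weight * ratio
Substituting: Water = 24.6990 * 2.8880
Result: 71.3307 kg


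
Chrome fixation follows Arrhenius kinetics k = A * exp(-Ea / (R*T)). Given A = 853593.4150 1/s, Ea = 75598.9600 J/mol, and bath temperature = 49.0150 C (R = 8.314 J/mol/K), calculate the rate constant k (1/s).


T_K = T_C + 273.15 = 49.0150 + 273.15 = 322.1650 K
exponent = -Ea / (R * T_K) = -75598.9600 / (8.314 * 322.1650) = -28.2246
k = A * exp(exponent) = 853593.4150 * exp(-28.2246) = 4.7149e-07 1/s


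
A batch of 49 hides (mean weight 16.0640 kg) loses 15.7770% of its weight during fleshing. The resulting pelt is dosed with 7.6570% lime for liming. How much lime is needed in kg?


Total_raw = N * avg_wt = 49 * 16.0640 = 787.1360 kg
Substrate = Total_raw * (1 - loss/100) = 787.1360 * (1 - 15.7770/100) = 662.9496 kg
Lime = Substrate * pct / 100 = 662.9496 * 7.6570 / 100 = 50.7620 kg


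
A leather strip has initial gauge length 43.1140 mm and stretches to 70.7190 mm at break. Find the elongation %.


Formula: Elongation = (Lf - L0) / L0 * 100
Substituting: Elongation = (70.7190 - 43.1140) / 43.1140 * 100
Result: 64.0279 %


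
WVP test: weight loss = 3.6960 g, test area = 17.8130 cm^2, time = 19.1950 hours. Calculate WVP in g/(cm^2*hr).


Formula: WVP = loss / (area * time)
Substituting: WVP = 3.6960 / (17.8130 * 19.1950)
Result: 0.0108095 g/(cm^2*hr)


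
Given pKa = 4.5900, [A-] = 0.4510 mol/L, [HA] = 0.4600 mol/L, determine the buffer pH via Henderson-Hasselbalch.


ratio = [A-] / [HA] = 0.4510 / 0.4600 = 0.9804
log10(ratio) = -0.00858129
pH = pKa + log10(ratio) = 4.5900 - 0.00858129 = 4.5814


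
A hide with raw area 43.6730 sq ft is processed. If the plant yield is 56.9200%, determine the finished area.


Formula: finished = raw * yield / 100
Substituting: finished = 43.6730 * 56.9200 / 100
Result: 24.8587 sq ft


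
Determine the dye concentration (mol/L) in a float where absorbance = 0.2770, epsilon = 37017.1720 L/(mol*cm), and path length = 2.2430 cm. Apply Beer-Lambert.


Formula: c = A / (epsilon * l)
Substituting: c = 0.2770 / (37017.1720 * 2.2430)
Result: 3.3362e-06 mol/L


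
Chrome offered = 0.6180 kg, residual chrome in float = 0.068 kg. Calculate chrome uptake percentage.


Formula: Uptake = (offered - residual) / offered * 100
Substituting: Uptake = (0.6180 - 0.068) / 0.6180 * 100
Result: 88.9968 %


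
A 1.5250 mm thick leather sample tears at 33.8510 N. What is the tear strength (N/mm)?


Formula: Tear strength = force / thickness
Substituting: Tear strength = 33.8510 / 1.5250
Result: 22.1974 N/mm


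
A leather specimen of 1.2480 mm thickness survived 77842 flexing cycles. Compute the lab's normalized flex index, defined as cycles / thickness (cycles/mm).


Formula: Index = cycles / thickness
Substituting: Index = 77842 / 1.2480
Result: 62373.3974 cycles/mm


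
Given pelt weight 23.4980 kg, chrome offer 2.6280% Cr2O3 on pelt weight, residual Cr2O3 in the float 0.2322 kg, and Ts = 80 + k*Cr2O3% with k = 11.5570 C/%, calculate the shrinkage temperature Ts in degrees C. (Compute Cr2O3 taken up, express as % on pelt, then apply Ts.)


Offered = pelt * offer_pct / 100 = 23.4980 * 2.6280 / 100 = 0.6175 kg
Uptake = offered - residual = 0.6175 - 0.2322 = 0.3853 kg
Cr2O3% on pelt = uptake / pelt * 100 = 0.3853 / 23.4980 * 100 = 1.6398 %
Ts = 80 + k * Cr2O3% = 80 + 11.5570 * 1.6398 = 98.9515 C


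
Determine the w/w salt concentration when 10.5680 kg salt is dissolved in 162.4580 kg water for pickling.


Formula: Conc = salt / (water + salt) * 100
Substituting: Conc = 10.5680 / (162.4580 + 10.5680) * 100
Result: 6.1078 %


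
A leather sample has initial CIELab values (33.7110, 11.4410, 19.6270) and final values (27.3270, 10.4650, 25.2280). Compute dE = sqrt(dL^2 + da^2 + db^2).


dL = -6.3840, da = -0.9760, db = 5.6010
dE = sqrt((-6.3840)^2 + (-0.9760)^2 + 5.6010^2) = 8.5486


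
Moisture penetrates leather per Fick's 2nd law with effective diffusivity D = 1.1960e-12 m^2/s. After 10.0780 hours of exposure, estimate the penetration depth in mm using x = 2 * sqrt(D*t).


t = 10.0780 hr * 3600 = 36280.8000 s
D * t = 1.1960e-12 * 36280.8000 = 4.3392e-08
x = 2 * sqrt(D*t) = 2 * sqrt(4.3392e-08) = 4.1661e-04 m = 0.4166 mm


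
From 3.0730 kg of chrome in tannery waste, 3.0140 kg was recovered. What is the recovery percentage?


Formula: Recovery = recovered / input * 100
Substituting: Recovery = 3.0140 / 3.0730 * 100
Result: 98.0801 %


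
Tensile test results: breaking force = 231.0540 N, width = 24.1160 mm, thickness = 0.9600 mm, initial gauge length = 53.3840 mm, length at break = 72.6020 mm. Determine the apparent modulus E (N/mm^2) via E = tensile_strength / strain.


TS = F / (w * t) = 231.0540 / (24.1160 * 0.9600) = 9.9801 N/mm^2
strain = (Lf - L0) / L0 = (72.6020 - 53.3840) / 53.3840 = 0.3600
E = TS / strain = 9.9801 / 0.3600 = 27.7230 N/mm^2


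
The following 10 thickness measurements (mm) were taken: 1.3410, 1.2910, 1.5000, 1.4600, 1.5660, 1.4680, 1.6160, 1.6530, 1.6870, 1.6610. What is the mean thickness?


Formula: Average = sum / n
Substituting: Average = 15.2430 / 10
Result: 1.5243 mm


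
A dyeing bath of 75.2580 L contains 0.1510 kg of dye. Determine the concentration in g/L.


Formula: Conc = dye_mass(kg) / volume(L) * 1000
Substituting: Conc = 0.1510 / 75.2580 * 1000
Result: 2.0064 g/L


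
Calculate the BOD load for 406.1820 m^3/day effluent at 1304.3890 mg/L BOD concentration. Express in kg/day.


Formula: BOD_load = volume * conc / 1000
Substituting: BOD_load = 406.1820 * 1304.3890 / 1000
Result: 529.8193 kg/day


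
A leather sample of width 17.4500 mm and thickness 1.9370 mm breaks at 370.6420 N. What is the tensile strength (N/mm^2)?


Formula: TS = force / (width * thickness)
Substituting: TS = 370.6420 / (17.4500 * 1.9370)
Result: 10.9655 N/mm^2


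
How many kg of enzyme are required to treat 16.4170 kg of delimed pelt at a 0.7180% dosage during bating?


Formula: Enzyme = substrate * pct / 100
Substituting: Enzyme = 16.4170 * 0.7180 / 100
Result: 0.1179 kg


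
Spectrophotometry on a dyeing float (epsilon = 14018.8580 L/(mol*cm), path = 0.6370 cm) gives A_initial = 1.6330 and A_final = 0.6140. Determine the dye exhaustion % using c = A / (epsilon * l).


c_initial = A_i / (epsilon * l) = 1.6330 / (14018.8580 * 0.6370) = 1.8287e-04 mol/L
c_final = A_f / (epsilon * l) = 0.6140 / (14018.8580 * 0.6370) = 6.8757e-05 mol/L
Exhaustion = (c_initial - c_final) / c_initial * 100 = (1.8287e-04 - 6.8757e-05) / 1.8287e-04 * 100 = 62.4005 %


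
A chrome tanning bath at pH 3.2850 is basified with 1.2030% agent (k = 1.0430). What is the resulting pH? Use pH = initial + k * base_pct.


Formula: pH_final = pH_initial + k * base_pct
Substituting: pH_final = 3.2850 + 1.0430 * 1.2030
Result: 4.5397


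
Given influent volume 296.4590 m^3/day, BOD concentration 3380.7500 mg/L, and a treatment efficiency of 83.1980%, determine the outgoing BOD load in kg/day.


Load_in = volume * conc / 1000 = 296.4590 * 3380.7500 / 1000 = 1002.2538 kg/day
Removed = Load_in * eff / 100 = 1002.2538 * 83.1980 / 100 = 833.8551 kg/day
Load_out = Load_in - Removed = 1002.2538 - 833.8551 = 168.3987 kg/day


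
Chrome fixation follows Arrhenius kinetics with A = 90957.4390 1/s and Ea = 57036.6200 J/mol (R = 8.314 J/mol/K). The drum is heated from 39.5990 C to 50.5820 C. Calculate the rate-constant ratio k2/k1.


T1 = 39.5990 + 273.15 = 312.7490 K; T2 = 50.5820 + 273.15 = 323.7320 K
k1 = A * exp(-Ea/(R*T1)) = 90957.4390 * exp(-57036.6200/(8.314*312.7490)) = 2.7062e-05 1/s
k2 = A * exp(-Ea/(R*T2)) = 90957.4390 * exp(-57036.6200/(8.314*323.7320)) = 5.6959e-05 1/s
k2/k1 = 5.6959e-05 / 2.7062e-05 = 2.1047


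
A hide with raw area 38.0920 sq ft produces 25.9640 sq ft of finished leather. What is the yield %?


Formula: Yield = finished / raw * 100
Substituting: Yield = 25.9640 / 38.0920 * 100
Result: 68.1613 %


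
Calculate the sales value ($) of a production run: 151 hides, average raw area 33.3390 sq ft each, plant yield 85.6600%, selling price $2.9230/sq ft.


Raw_total = N * avg_area = 151 * 33.3390 = 5034.1890 sq ft
Finished = Raw_total * yield / 100 = 5034.1890 * 85.6600 / 100 = 4312.2863 sq ft
Value = Finished * price = 4312.2863 * 2.9230 = 12604.8128 $


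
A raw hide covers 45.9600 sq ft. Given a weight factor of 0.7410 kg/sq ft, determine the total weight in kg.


Formula: Weight = area * weight_per_sqft
Substituting: Weight = 45.9600 * 0.7410
Result: 34.0564 kg


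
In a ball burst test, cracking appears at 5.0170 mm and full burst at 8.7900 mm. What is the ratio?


Formula: Ratio = crack / burst
Substituting: Ratio = 5.0170 / 8.7900
Result: 0.5708


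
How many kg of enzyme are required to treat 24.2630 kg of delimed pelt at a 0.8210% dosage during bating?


Formula: Enzyme = substrate * pct / 100
Substituting: Enzyme = 24.2630 * 0.8210 / 100
Result: 0.1992 kg


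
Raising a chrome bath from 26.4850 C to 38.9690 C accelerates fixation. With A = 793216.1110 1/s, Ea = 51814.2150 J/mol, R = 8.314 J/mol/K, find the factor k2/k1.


T1 = 26.4850 + 273.15 = 299.6350 K; T2 = 38.9690 + 273.15 = 312.1190 K
k1 = A * exp(-Ea/(R*T1)) = 793216.1110 * exp(-51814.2150/(8.314*299.6350)) = 7.3522e-04 1/s
k2 = A * exp(-Ea/(R*T2)) = 793216.1110 * exp(-51814.2150/(8.314*312.1190)) = 0.00168934 1/s
k2/k1 = 0.00168934 / 7.3522e-04 = 2.2977


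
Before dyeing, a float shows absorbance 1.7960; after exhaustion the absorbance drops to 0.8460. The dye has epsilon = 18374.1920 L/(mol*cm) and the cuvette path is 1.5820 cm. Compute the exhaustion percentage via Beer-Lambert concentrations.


c_initial = A_i / (epsilon * l) = 1.7960 / (18374.1920 * 1.5820) = 6.1786e-05 mol/L
c_final = A_f / (epsilon * l) = 0.8460 / (18374.1920 * 1.5820) = 2.9104e-05 mol/L
Exhaustion = (c_initial - c_final) / c_initial * 100 = (6.1786e-05 - 2.9104e-05) / 6.1786e-05 * 100 = 52.8953 %


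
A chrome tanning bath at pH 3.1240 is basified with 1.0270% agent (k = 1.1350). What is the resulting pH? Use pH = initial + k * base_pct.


Formula: pH_final = pH_initial + k * base_pct
Substituting: pH_final = 3.1240 + 1.1350 * 1.0270
Result: 4.2896


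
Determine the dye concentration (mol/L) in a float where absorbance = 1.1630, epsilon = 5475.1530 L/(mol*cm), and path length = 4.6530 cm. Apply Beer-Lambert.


Formula: c = A / (epsilon * l)
Substituting: c = 1.1630 / (5475.1530 * 4.6530)
Result: 4.5651e-05 mol/L


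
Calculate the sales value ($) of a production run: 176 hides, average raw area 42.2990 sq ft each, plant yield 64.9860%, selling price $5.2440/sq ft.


Raw_total = N * avg_area = 176 * 42.2990 = 7444.6240 sq ft
Finished = Raw_total * yield / 100 = 7444.6240 * 64.9860 / 100 = 4837.9634 sq ft
Value = Finished * price = 4837.9634 * 5.2440 = 25370.2798 $


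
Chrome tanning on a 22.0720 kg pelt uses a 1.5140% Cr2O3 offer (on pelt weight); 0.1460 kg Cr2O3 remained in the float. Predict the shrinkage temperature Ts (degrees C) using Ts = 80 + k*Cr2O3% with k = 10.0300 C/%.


Offered = pelt * offer_pct / 100 = 22.0720 * 1.5140 / 100 = 0.3342 kg
Uptake = offered - residual = 0.3342 - 0.1460 = 0.1882 kg
Cr2O3% on pelt = uptake / pelt * 100 = 0.1882 / 22.0720 * 100 = 0.8525 %
Ts = 80 + k * Cr2O3% = 80 + 10.0300 * 0.8525 = 88.5509 C


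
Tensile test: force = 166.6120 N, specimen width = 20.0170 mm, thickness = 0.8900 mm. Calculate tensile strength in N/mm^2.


Formula: TS = force / (width * thickness)
Substituting: TS = 166.6120 / (20.0170 * 0.8900)
Result: 9.3523 N/mm^2


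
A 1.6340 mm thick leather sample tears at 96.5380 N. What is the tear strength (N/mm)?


Formula: Tear strength = force / thickness
Substituting: Tear strength = 96.5380 / 1.6340
Result: 59.0808 N/mm


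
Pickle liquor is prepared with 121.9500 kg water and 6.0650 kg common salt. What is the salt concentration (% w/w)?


Formula: Conc = salt / (water + salt) * 100
Substituting: Conc = 6.0650 / (121.9500 + 6.0650) * 100
Result: 4.7377 %


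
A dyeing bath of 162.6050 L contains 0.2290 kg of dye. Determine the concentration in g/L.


Formula: Conc = dye_mass(kg) / volume(L) * 1000
Substituting: Conc = 0.2290 / 162.6050 * 1000
Result: 1.4083 g/L


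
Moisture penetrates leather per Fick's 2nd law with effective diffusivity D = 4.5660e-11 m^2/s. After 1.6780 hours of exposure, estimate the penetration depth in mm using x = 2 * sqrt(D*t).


t = 1.6780 hr * 3600 = 6040.8000 s
D * t = 4.5660e-11 * 6040.8000 = 2.7582e-07
x = 2 * sqrt(D*t) = 2 * sqrt(2.7582e-07) = 0.00105038 m = 1.0504 mm


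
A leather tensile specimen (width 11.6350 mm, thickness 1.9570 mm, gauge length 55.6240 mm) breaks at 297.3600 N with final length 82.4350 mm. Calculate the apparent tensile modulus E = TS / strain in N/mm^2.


TS = F / (w * t) = 297.3600 / (11.6350 * 1.9570) = 13.0595 N/mm^2
strain = (Lf - L0) / L0 = (82.4350 - 55.6240) / 55.6240 = 0.4820
E = TS / strain = 13.0595 / 0.4820 = 27.0941 N/mm^2


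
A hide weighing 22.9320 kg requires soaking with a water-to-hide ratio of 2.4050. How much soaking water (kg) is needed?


Formula: Water = hide_weight * ratio
Substituting: Water = 22.9320 * 2.4050
Result: 55.1515 kg


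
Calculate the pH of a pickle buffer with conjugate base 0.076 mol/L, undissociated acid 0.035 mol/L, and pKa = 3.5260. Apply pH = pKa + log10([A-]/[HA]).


ratio = [A-] / [HA] = 0.076 / 0.035 = 2.1714
log10(ratio) = 0.3367
pH = pKa + log10(ratio) = 3.5260 + 0.3367 = 3.8627


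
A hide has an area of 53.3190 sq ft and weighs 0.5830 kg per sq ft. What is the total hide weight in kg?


Formula: Weight = area * weight_per_sqft
Substituting: Weight = 53.3190 * 0.5830
Result: 31.0850 kg


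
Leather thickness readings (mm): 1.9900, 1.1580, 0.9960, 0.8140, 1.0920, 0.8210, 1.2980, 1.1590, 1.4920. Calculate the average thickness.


Formula: Average = sum / n
Substituting: Average = 10.8200 / 9
Result: 1.2022 mm


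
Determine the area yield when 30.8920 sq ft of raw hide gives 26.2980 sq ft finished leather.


Formula: Yield = finished / raw * 100
Substituting: Yield = 26.2980 / 30.8920 * 100
Result: 85.1288 %


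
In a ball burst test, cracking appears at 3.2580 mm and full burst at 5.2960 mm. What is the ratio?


Formula: Ratio = crack / burst
Substituting: Ratio = 3.2580 / 5.2960
Result: 0.6152


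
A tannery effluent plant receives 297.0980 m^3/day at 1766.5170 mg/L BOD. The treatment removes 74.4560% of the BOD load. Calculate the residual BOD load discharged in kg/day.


Load_in = volume * conc / 1000 = 297.0980 * 1766.5170 / 1000 = 524.8287 kg/day
Removed = Load_in * eff / 100 = 524.8287 * 74.4560 / 100 = 390.7664 kg/day
Load_out = Load_in - Removed = 524.8287 - 390.7664 = 134.0622 kg/day


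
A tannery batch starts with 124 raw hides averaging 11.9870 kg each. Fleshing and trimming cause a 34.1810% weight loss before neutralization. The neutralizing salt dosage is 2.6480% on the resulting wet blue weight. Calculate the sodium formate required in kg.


Total_raw = N * avg_wt = 124 * 11.9870 = 1486.3880 kg
Substrate = Total_raw * (1 - loss/100) = 1486.3880 * (1 - 34.1810/100) = 978.3257 kg
Neutralizer = Substrate * pct / 100 = 978.3257 * 2.6480 / 100 = 25.9061 kg


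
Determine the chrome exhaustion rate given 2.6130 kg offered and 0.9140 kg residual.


Formula: Uptake = (offered - residual) / offered * 100
Substituting: Uptake = (2.6130 - 0.9140) / 2.6130 * 100
Result: 65.0210 %


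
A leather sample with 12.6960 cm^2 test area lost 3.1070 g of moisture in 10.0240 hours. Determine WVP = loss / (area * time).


Formula: WVP = loss / (area * time)
Substituting: WVP = 3.1070 / (12.6960 * 10.0240)
Result: 0.0244137 g/(cm^2*hr)


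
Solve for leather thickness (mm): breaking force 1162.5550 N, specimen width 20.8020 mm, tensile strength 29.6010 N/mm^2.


Formula: t = F / (TS * w)
Substituting: t = 1162.5550 / (29.6010 * 20.8020)
Result: 1.8880 mm


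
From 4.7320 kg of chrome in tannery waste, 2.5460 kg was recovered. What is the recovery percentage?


Formula: Recovery = recovered / input * 100
Substituting: Recovery = 2.5460 / 4.7320 * 100
Result: 53.8039 %


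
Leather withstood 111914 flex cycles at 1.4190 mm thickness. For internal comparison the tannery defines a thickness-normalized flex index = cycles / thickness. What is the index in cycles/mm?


Formula: Index = cycles / thickness
Substituting: Index = 111914 / 1.4190
Result: 78868.2171 cycles/mm


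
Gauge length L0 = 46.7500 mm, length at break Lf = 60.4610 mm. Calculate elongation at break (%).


Formula: Elongation = (Lf - L0) / L0 * 100
Substituting: Elongation = (60.4610 - 46.7500) / 46.7500 * 100
Result: 29.3283 %


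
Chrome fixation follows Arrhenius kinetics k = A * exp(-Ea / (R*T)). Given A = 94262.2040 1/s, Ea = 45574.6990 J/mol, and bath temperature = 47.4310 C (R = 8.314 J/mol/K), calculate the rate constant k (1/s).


T_K = T_C + 273.15 = 47.4310 + 273.15 = 320.5810 K
exponent = -Ea / (R * T_K) = -45574.6990 / (8.314 * 320.5810) = -17.0992
k = A * exp(exponent) = 94262.2040 * exp(-17.0992) = 0.00353383 1/s


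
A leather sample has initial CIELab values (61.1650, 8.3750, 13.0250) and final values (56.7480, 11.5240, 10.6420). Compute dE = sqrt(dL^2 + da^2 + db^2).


dL = -4.4170, da = 3.1490, db = -2.3830
dE = sqrt((-4.4170)^2 + 3.1490^2 + (-2.3830)^2) = 5.9249


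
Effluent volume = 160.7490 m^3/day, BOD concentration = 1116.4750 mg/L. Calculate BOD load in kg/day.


Formula: BOD_load = volume * conc / 1000
Substituting: BOD_load = 160.7490 * 1116.4750 / 1000
Result: 179.4722 kg/day


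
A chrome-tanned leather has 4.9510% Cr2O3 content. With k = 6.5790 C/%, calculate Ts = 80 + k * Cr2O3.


Formula: Ts = 80 + k * Cr2O3
Substituting: Ts = 80 + 6.5790 * 4.9510
Result: 112.5726 C


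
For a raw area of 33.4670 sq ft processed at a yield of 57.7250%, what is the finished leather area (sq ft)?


Formula: finished = raw * yield / 100
Substituting: finished = 33.4670 * 57.7250 / 100
Result: 19.3188 sq ft


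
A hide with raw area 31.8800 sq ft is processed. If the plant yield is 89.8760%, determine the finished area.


Formula: finished = raw * yield / 100
Substituting: finished = 31.8800 * 89.8760 / 100
Result: 28.6525 sq ft


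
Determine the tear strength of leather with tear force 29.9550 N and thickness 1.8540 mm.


Formula: Tear strength = force / thickness
Substituting: Tear strength = 29.9550 / 1.8540
Result: 16.1570 N/mm


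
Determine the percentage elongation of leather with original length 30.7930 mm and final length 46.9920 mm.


Formula: Elongation = (Lf - L0) / L0 * 100
Substituting: Elongation = (46.9920 - 30.7930) / 30.7930 * 100
Result: 52.6061 %


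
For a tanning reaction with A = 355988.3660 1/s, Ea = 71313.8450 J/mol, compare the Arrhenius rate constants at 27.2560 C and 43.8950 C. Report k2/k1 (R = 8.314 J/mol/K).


T1 = 27.2560 + 273.15 = 300.4060 K; T2 = 43.8950 + 273.15 = 317.0450 K
k1 = A * exp(-Ea/(R*T1)) = 355988.3660 * exp(-71313.8450/(8.314*300.4060)) = 1.4156e-07 1/s
k2 = A * exp(-Ea/(R*T2)) = 355988.3660 * exp(-71313.8450/(8.314*317.0450)) = 6.3347e-07 1/s
k2/k1 = 6.3347e-07 / 1.4156e-07 = 4.4750


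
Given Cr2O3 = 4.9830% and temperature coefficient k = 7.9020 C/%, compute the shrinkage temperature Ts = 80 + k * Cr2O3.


Formula: Ts = 80 + k * Cr2O3
Substituting: Ts = 80 + 7.9020 * 4.9830
Result: 119.3757 C


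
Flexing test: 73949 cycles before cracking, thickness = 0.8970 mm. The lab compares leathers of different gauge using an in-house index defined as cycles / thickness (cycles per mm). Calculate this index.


Formula: Index = cycles / thickness
Substituting: Index = 73949 / 0.8970
Result: 82440.3567 cycles/mm


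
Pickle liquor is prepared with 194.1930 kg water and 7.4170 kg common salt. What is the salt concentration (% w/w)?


Formula: Conc = salt / (water + salt) * 100
Substituting: Conc = 7.4170 / (194.1930 + 7.4170) * 100
Result: 3.6789 %


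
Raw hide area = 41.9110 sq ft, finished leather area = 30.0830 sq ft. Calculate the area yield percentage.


Formula: Yield = finished / raw * 100
Substituting: Yield = 30.0830 / 41.9110 * 100
Result: 71.7783 %


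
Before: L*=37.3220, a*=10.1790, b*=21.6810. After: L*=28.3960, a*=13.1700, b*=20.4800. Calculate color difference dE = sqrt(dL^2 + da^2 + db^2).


dL = -8.9260, da = 2.9910, db = -1.2010
dE = sqrt((-8.9260)^2 + 2.9910^2 + (-1.2010)^2) = 9.4901


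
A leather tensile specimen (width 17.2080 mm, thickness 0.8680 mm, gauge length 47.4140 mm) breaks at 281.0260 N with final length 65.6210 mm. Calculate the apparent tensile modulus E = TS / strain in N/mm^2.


TS = F / (w * t) = 281.0260 / (17.2080 * 0.8680) = 18.8147 N/mm^2
strain = (Lf - L0) / L0 = (65.6210 - 47.4140) / 47.4140 = 0.3840
E = TS / strain = 18.8147 / 0.3840 = 48.9964 N/mm^2


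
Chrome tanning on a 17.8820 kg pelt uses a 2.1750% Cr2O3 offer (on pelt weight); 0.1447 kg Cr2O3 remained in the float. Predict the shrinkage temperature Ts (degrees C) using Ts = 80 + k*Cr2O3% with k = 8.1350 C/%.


Offered = pelt * offer_pct / 100 = 17.8820 * 2.1750 / 100 = 0.3889 kg
Uptake = offered - residual = 0.3889 - 0.1447 = 0.2442 kg
Cr2O3% on pelt = uptake / pelt * 100 = 0.2442 / 17.8820 * 100 = 1.3658 %
Ts = 80 + k * Cr2O3% = 80 + 8.1350 * 1.3658 = 91.1108 C


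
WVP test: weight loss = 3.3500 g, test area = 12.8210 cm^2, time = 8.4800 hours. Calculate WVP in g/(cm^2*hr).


Formula: WVP = loss / (area * time)
Substituting: WVP = 3.3500 / (12.8210 * 8.4800)
Result: 0.0308125 g/(cm^2*hr)


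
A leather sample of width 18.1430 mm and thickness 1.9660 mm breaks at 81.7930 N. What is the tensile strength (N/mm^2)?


Formula: TS = force / (width * thickness)
Substituting: TS = 81.7930 / (18.1430 * 1.9660)
Result: 2.2931 N/mm^2


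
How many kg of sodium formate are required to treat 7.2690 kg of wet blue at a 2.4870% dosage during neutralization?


Formula: Neutralizer = substrate * pct / 100
Substituting: Neutralizer = 7.2690 * 2.4870 / 100
Result: 0.1808 kg


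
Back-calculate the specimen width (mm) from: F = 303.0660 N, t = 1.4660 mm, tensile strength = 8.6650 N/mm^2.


Formula: w = F / (TS * t)
Substituting: w = 303.0660 / (8.6650 * 1.4660)
Result: 23.8580 mm


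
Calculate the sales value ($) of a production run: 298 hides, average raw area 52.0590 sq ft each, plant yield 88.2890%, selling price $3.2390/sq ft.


Raw_total = N * avg_area = 298 * 52.0590 = 15513.5820 sq ft
Finished = Raw_total * yield / 100 = 15513.5820 * 88.2890 / 100 = 13696.7864 sq ft
Value = Finished * price = 13696.7864 * 3.2390 = 44363.8912 $


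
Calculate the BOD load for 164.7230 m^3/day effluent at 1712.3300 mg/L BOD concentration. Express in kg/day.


Formula: BOD_load = volume * conc / 1000
Substituting: BOD_load = 164.7230 * 1712.3300 / 1000
Result: 282.0601 kg/day


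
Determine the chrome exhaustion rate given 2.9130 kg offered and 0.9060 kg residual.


Formula: Uptake = (offered - residual) / offered * 100
Substituting: Uptake = (2.9130 - 0.9060) / 2.9130 * 100
Result: 68.8980 %


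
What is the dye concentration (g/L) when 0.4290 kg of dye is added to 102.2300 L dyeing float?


Formula: Conc = dye_mass(kg) / volume(L) * 1000
Substituting: Conc = 0.4290 / 102.2300 * 1000
Result: 4.1964 g/L


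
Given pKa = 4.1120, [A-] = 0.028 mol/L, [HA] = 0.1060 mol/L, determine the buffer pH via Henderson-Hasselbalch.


ratio = [A-] / [HA] = 0.028 / 0.1060 = 0.2642
log10(ratio) = -0.5781
pH = pKa + log10(ratio) = 4.1120 - 0.5781 = 3.5339


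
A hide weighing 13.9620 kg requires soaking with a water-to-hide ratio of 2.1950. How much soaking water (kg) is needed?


Formula: Water = hide_weight * ratio
Substituting: Water = 13.9620 * 2.1950
Result: 30.6466 kg


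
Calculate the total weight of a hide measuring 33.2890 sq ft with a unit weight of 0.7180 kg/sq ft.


Formula: Weight = area * weight_per_sqft
Substituting: Weight = 33.2890 * 0.7180
Result: 23.9015 kg


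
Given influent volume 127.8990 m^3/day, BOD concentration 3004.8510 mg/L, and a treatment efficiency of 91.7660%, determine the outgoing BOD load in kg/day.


Load_in = volume * conc / 1000 = 127.8990 * 3004.8510 / 1000 = 384.3174 kg/day
Removed = Load_in * eff / 100 = 384.3174 * 91.7660 / 100 = 352.6727 kg/day
Load_out = Load_in - Removed = 384.3174 - 352.6727 = 31.6447 kg/day


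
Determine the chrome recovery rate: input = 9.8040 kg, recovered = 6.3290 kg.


Formula: Recovery = recovered / input * 100
Substituting: Recovery = 6.3290 / 9.8040 * 100
Result: 64.5553 %


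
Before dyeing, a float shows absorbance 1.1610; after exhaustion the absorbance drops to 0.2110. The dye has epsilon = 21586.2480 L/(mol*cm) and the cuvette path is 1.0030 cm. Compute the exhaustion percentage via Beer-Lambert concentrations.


c_initial = A_i / (epsilon * l) = 1.1610 / (21586.2480 * 1.0030) = 5.3623e-05 mol/L
c_final = A_f / (epsilon * l) = 0.2110 / (21586.2480 * 1.0030) = 9.7455e-06 mol/L
Exhaustion = (c_initial - c_final) / c_initial * 100 = (5.3623e-05 - 9.7455e-06) / 5.3623e-05 * 100 = 81.8260 %


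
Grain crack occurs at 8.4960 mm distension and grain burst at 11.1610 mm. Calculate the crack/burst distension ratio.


Formula: Ratio = crack / burst
Substituting: Ratio = 8.4960 / 11.1610
Result: 0.7612


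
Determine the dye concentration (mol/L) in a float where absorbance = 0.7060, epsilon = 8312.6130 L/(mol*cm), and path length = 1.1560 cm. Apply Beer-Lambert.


Formula: c = A / (epsilon * l)
Substituting: c = 0.7060 / (8312.6130 * 1.1560)
Result: 7.3470e-05 mol/L


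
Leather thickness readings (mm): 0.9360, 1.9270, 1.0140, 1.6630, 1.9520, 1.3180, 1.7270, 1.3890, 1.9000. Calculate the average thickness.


Formula: Average = sum / n
Substituting: Average = 13.8260 / 9
Result: 1.5362 mm


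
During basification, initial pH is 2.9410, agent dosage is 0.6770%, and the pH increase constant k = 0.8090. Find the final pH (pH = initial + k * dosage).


Formula: pH_final = pH_initial + k * base_pct
Substituting: pH_final = 2.9410 + 0.8090 * 0.6770
Result: 3.4887


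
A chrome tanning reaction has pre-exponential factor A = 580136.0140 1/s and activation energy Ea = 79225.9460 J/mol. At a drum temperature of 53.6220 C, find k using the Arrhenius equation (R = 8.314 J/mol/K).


T_K = T_C + 273.15 = 53.6220 + 273.15 = 326.7720 K
exponent = -Ea / (R * T_K) = -79225.9460 / (8.314 * 326.7720) = -29.1617
k = A * exp(exponent) = 580136.0140 * exp(-29.1617) = 1.2554e-07 1/s


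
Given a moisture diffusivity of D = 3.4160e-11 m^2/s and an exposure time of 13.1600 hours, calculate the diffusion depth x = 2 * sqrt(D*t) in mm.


t = 13.1600 hr * 3600 = 47376.0000 s
D * t = 3.4160e-11 * 47376.0000 = 1.6184e-06
x = 2 * sqrt(D*t) = 2 * sqrt(1.6184e-06) = 0.0025443 m = 2.5443 mm


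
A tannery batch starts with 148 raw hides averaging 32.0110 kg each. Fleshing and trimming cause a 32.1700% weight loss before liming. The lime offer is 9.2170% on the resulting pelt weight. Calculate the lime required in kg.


Total_raw = N * avg_wt = 148 * 32.0110 = 4737.6280 kg
Substrate = Total_raw * (1 - loss/100) = 4737.6280 * (1 - 32.1700/100) = 3213.5331 kg
Lime = Substrate * pct / 100 = 3213.5331 * 9.2170 / 100 = 296.1913 kg


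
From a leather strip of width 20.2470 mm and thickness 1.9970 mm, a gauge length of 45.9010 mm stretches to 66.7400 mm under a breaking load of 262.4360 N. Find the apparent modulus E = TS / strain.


TS = F / (w * t) = 262.4360 / (20.2470 * 1.9970) = 6.4906 N/mm^2
strain = (Lf - L0) / L0 = (66.7400 - 45.9010) / 45.9010 = 0.4540
E = TS / strain = 6.4906 / 0.4540 = 14.2965 N/mm^2


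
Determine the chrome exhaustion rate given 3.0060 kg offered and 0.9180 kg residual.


Formula: Uptake = (offered - residual) / offered * 100
Substituting: Uptake = (3.0060 - 0.9180) / 3.0060 * 100
Result: 69.4611 %


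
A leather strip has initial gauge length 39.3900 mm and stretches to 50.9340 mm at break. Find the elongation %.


Formula: Elongation = (Lf - L0) / L0 * 100
Substituting: Elongation = (50.9340 - 39.3900) / 39.3900 * 100
Result: 29.3069 %


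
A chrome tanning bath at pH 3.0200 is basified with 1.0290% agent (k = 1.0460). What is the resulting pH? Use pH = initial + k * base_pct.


Formula: pH_final = pH_initial + k * base_pct
Substituting: pH_final = 3.0200 + 1.0460 * 1.0290
Result: 4.0963


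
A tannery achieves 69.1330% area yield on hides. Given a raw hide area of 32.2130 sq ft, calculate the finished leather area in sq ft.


Formula: finished = raw * yield / 100
Substituting: finished = 32.2130 * 69.1330 / 100
Result: 22.2698 sq ft


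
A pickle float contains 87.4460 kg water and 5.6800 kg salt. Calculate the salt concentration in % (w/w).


Formula: Conc = salt / (water + salt) * 100
Substituting: Conc = 5.6800 / (87.4460 + 5.6800) * 100
Result: 6.0993 %


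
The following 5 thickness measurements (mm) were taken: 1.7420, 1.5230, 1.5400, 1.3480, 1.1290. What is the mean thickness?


Formula: Average = sum / n
Substituting: Average = 7.2820 / 5
Result: 1.4564 mm


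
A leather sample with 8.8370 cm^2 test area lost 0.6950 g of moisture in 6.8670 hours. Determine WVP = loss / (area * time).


Formula: WVP = loss / (area * time)
Substituting: WVP = 0.6950 / (8.8370 * 6.8670)
Result: 0.0114528 g/(cm^2*hr)


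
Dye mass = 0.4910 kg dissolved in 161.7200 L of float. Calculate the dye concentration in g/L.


Formula: Conc = dye_mass(kg) / volume(L) * 1000
Substituting: Conc = 0.4910 / 161.7200 * 1000
Result: 3.0361 g/L


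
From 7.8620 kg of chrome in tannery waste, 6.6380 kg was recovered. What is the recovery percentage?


Formula: Recovery = recovered / input * 100
Substituting: Recovery = 6.6380 / 7.8620 * 100
Result: 84.4314 %


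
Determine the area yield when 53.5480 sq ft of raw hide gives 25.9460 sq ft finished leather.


Formula: Yield = finished / raw * 100
Substituting: Yield = 25.9460 / 53.5480 * 100
Result: 48.4537 %


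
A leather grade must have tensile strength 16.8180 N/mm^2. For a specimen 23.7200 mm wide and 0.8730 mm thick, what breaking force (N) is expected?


Formula: F = TS * w * t
Substituting: F = 16.8180 * 23.7200 * 0.8730
Result: 348.2597 N


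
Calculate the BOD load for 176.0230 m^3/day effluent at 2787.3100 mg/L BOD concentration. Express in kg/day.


Formula: BOD_load = volume * conc / 1000
Substituting: BOD_load = 176.0230 * 2787.3100 / 1000
Result: 490.6307 kg/day


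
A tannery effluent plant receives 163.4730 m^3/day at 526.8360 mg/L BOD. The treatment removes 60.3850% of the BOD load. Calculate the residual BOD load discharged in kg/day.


Load_in = volume * conc / 1000 = 163.4730 * 526.8360 / 1000 = 86.1235 kg/day
Removed = Load_in * eff / 100 = 86.1235 * 60.3850 / 100 = 52.0057 kg/day
Load_out = Load_in - Removed = 86.1235 - 52.0057 = 34.1178 kg/day


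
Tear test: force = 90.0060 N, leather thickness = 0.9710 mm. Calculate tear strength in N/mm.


Formula: Tear strength = force / thickness
Substituting: Tear strength = 90.0060 / 0.9710
Result: 92.6941 N/mm


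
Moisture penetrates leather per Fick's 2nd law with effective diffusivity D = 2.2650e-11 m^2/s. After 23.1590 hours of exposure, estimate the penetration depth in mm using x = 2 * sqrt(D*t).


t = 23.1590 hr * 3600 = 83372.4000 s
D * t = 2.2650e-11 * 83372.4000 = 1.8884e-06
x = 2 * sqrt(D*t) = 2 * sqrt(1.8884e-06) = 0.00274837 m = 2.7484 mm


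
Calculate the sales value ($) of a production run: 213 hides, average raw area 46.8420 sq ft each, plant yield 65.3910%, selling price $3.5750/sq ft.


Raw_total = N * avg_area = 213 * 46.8420 = 9977.3460 sq ft
Finished = Raw_total * yield / 100 = 9977.3460 * 65.3910 / 100 = 6524.2863 sq ft
Value = Finished * price = 6524.2863 * 3.5750 = 23324.3236 $


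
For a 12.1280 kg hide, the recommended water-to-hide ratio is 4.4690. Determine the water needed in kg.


Formula: Water = hide_weight * ratio
Substituting: Water = 12.1280 * 4.4690
Result: 54.2000 kg


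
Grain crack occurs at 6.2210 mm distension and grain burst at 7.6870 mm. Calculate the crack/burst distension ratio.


Formula: Ratio = crack / burst
Substituting: Ratio = 6.2210 / 7.6870
Result: 0.8093


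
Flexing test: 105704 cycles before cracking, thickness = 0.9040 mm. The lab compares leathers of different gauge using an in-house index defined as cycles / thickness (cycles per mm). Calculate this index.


Formula: Index = cycles / thickness
Substituting: Index = 105704 / 0.9040
Result: 116929.2035 cycles/mm


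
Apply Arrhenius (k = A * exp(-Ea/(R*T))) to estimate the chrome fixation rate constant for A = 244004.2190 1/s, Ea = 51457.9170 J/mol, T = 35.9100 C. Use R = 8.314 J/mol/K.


T_K = T_C + 273.15 = 35.9100 + 273.15 = 309.0600 K
exponent = -Ea / (R * T_K) = -51457.9170 / (8.314 * 309.0600) = -20.0262
k = A * exp(exponent) = 244004.2190 * exp(-20.0262) = 4.8991e-04 1/s


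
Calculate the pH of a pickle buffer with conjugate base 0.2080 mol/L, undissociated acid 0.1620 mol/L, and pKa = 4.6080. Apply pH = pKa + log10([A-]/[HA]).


ratio = [A-] / [HA] = 0.2080 / 0.1620 = 1.2840
log10(ratio) = 0.1085
pH = pKa + log10(ratio) = 4.6080 + 0.1085 = 4.7165


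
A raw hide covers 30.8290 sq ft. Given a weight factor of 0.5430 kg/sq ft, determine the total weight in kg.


Formula: Weight = area * weight_per_sqft
Substituting: Weight = 30.8290 * 0.5430
Result: 16.7401 kg


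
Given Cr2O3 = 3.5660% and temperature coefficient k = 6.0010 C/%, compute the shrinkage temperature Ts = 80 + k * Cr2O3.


Formula: Ts = 80 + k * Cr2O3
Substituting: Ts = 80 + 6.0010 * 3.5660
Result: 101.3996 C


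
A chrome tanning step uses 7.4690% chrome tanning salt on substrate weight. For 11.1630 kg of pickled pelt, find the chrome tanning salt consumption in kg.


Formula: Chrome = substrate * pct / 100
Substituting: Chrome = 11.1630 * 7.4690 / 100
Result: 0.8338 kg


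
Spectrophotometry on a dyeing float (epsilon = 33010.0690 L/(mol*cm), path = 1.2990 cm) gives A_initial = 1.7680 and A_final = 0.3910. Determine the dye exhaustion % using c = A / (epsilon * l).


c_initial = A_i / (epsilon * l) = 1.7680 / (33010.0690 * 1.2990) = 4.1231e-05 mol/L
c_final = A_f / (epsilon * l) = 0.3910 / (33010.0690 * 1.2990) = 9.1185e-06 mol/L
Exhaustion = (c_initial - c_final) / c_initial * 100 = (4.1231e-05 - 9.1185e-06) / 4.1231e-05 * 100 = 77.8846 %


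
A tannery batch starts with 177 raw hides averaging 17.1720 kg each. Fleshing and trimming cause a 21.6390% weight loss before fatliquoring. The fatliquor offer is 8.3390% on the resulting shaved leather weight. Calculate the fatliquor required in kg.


Total_raw = N * avg_wt = 177 * 17.1720 = 3039.4440 kg
Substrate = Total_raw * (1 - loss/100) = 3039.4440 * (1 - 21.6390/100) = 2381.7387 kg
Fat = Substrate * pct / 100 = 2381.7387 * 8.3390 / 100 = 198.6132 kg


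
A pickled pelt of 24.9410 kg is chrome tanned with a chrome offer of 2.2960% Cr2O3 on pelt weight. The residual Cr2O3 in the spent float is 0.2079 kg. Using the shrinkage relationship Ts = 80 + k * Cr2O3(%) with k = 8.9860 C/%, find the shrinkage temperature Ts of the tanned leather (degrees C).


Offered = pelt * offer_pct / 100 = 24.9410 * 2.2960 / 100 = 0.5726 kg
Uptake = offered - residual = 0.5726 - 0.2079 = 0.3647 kg
Cr2O3% on pelt = uptake / pelt * 100 = 0.3647 / 24.9410 * 100 = 1.4624 %
Ts = 80 + k * Cr2O3% = 80 + 8.9860 * 1.4624 = 93.1414 C


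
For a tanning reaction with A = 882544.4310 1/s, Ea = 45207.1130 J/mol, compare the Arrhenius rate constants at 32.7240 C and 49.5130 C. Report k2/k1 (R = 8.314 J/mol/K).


T1 = 32.7240 + 273.15 = 305.8740 K; T2 = 49.5130 + 273.15 = 322.6630 K
k1 = A * exp(-Ea/(R*T1)) = 882544.4310 * exp(-45207.1130/(8.314*305.8740)) = 0.016802 1/s
k2 = A * exp(-Ea/(R*T2)) = 882544.4310 * exp(-45207.1130/(8.314*322.6630)) = 0.0423712 1/s
k2/k1 = 0.0423712 / 0.016802 = 2.5218


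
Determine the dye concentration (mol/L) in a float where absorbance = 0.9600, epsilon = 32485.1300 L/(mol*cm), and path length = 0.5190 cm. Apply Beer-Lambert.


Formula: c = A / (epsilon * l)
Substituting: c = 0.9600 / (32485.1300 * 0.5190)
Result: 5.6940e-05 mol/L


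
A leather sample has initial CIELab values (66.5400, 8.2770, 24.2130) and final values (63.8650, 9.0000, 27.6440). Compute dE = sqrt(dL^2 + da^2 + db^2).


dL = -2.6750, da = 0.7230, db = 3.4310
dE = sqrt((-2.6750)^2 + 0.7230^2 + 3.4310^2) = 4.4102


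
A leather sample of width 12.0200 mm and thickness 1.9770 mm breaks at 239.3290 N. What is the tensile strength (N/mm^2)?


Formula: TS = force / (width * thickness)
Substituting: TS = 239.3290 / (12.0200 * 1.9770)
Result: 10.0713 N/mm^2


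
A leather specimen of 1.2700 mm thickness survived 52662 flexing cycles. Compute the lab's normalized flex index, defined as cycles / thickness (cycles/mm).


Formula: Index = cycles / thickness
Substituting: Index = 52662 / 1.2700
Result: 41466.1417 cycles/mm


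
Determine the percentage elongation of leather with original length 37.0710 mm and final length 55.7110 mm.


Formula: Elongation = (Lf - L0) / L0 * 100
Substituting: Elongation = (55.7110 - 37.0710) / 37.0710 * 100
Result: 50.2819 %


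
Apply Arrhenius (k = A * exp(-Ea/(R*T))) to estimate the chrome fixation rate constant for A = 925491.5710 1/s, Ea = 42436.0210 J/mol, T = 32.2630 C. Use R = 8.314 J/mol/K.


T_K = T_C + 273.15 = 32.2630 + 273.15 = 305.4130 K
exponent = -Ea / (R * T_K) = -42436.0210 / (8.314 * 305.4130) = -16.7123
k = A * exp(exponent) = 925491.5710 * exp(-16.7123) = 0.0510855 1/s


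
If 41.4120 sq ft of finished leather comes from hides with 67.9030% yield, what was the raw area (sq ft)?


Formula: raw = finished * 100 / yield
Substituting: raw = 41.4120 * 100 / 67.9030
Result: 60.9870 sq ft


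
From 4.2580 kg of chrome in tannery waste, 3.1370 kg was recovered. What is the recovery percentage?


Formula: Recovery = recovered / input * 100
Substituting: Recovery = 3.1370 / 4.2580 * 100
Result: 73.6731 %


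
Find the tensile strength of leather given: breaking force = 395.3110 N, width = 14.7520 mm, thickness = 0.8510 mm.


Formula: TS = force / (width * thickness)
Substituting: TS = 395.3110 / (14.7520 * 0.8510)
Result: 31.4890 N/mm^2


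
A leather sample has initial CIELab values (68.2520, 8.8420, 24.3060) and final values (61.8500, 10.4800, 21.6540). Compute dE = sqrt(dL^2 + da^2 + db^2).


dL = -6.4020, da = 1.6380, db = -2.6520
dE = sqrt((-6.4020)^2 + 1.6380^2 + (-2.6520)^2) = 7.1205


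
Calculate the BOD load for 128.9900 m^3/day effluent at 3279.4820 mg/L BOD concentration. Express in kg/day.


Formula: BOD_load = volume * conc / 1000
Substituting: BOD_load = 128.9900 * 3279.4820 / 1000
Result: 423.0204 kg/day


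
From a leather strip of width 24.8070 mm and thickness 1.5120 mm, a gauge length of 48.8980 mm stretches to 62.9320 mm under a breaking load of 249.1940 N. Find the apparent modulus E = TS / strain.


TS = F / (w * t) = 249.1940 / (24.8070 * 1.5120) = 6.6437 N/mm^2
strain = (Lf - L0) / L0 = (62.9320 - 48.8980) / 48.8980 = 0.2870
E = TS / strain = 6.6437 / 0.2870 = 23.1484 N/mm^2
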